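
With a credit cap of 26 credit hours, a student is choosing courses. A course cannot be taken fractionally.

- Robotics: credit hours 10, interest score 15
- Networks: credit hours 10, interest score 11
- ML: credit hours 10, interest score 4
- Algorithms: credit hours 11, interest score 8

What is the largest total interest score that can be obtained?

Robotics + Algorithms: credit hours 10 + 11 = 21 ≤ 26, interest score 15 + 8 = 23.
Robotics + Networks: credit hours 10 + 10 = 20 ≤ 26, interest score 15 + 11 = 26.
Best is Robotics and Networks with total interest score 26.

26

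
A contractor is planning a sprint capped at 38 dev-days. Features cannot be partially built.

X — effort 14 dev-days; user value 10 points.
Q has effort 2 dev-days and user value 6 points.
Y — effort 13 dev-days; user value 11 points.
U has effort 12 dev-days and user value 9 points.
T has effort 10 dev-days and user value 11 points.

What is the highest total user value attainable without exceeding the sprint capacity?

37

Treat it as a binary knapsack problem.
Allowing fractional choices, the relaxed optimum would be about 37.7, but features are indivisible.
X + Y + T: effort 14 + 13 + 10 = 37 ≤ 38, user value 10 + 11 + 11 = 32.
Q + Y + U + T: effort 2 + 13 + 12 + 10 = 37 ≤ 38, user value 6 + 11 + 9 + 11 = 37.
X + Q + U + T: effort 14 + 2 + 12 + 10 = 38 ≤ 38, user value 10 + 6 + 9 + 11 = 36.
Best is Q, Y, U, and T with total user value 37.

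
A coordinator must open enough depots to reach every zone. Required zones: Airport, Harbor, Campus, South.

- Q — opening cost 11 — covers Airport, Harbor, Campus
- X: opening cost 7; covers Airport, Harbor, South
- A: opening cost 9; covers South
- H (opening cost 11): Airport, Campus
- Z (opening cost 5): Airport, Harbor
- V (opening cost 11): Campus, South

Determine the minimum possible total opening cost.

The greedy cost-per-new-zone heuristic would pick X and Q for 18, but a cheaper cover exists.
Choose Z and V: together they cover Airport, Harbor, Campus, South — every zone.
Total opening cost: 5 + 11 = 16.
No cover costs less than 16.

16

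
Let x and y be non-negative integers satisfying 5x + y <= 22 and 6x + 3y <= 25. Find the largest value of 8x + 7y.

(x,y)=(0,8): 5·0+1·8=8≤22, 6·0+3·8=24≤25, objective 56.
(x,y)=(0,7): 5·0+1·7=7≤22, 6·0+3·7=21≤25, objective 49.
No feasible integer point exceeds 56.

56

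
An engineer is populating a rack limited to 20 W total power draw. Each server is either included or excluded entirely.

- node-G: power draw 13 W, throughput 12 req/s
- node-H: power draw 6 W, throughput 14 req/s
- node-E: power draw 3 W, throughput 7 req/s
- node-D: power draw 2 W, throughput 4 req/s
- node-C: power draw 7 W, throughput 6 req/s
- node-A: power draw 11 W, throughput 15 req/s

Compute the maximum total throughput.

Treat it as a binary knapsack problem.
Allowing fractional choices, the relaxed optimum would be about 37.3, but servers are indivisible.
node-H + node-E + node-D + node-C: power draw 6 + 3 + 2 + 7 = 18 ≤ 20, throughput 14 + 7 + 4 + 6 = 31.
node-H + node-D + node-A: power draw 6 + 2 + 11 = 19 ≤ 20, throughput 14 + 4 + 15 = 33.
node-H + node-E + node-A: power draw 6 + 3 + 11 = 20 ≤ 20, throughput 14 + 7 + 15 = 36.
Best is node-H, node-E, and node-A with total throughput 36.

36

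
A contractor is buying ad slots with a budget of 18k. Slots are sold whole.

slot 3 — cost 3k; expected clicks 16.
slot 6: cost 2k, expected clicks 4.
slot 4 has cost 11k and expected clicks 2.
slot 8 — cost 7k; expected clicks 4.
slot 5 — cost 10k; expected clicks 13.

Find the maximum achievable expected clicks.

slot 3 + slot 6 + slot 5: cost 3 + 2 + 10 = 15 ≤ 18, expected clicks 16 + 4 + 13 = 33.
slot 3 + slot 6 + slot 8: cost 3 + 2 + 7 = 12 ≤ 18, expected clicks 16 + 4 + 4 = 24.
slot 3 + slot 5: cost 3 + 10 = 13 ≤ 18, expected clicks 16 + 13 = 29.
Best is slot 3, slot 6, and slot 5 with total expected clicks 33.

33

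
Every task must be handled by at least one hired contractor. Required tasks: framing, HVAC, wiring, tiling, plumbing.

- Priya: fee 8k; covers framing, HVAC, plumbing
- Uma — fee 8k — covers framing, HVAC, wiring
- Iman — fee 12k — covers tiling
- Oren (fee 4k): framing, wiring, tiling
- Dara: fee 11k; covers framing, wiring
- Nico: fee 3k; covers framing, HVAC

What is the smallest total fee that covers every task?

12

This is an integer covering problem.
The greedy cost-per-new-task heuristic would pick Oren, Nico, and Priya for 15, but a cheaper cover exists.
Choose Priya and Oren: together they cover framing, HVAC, wiring, tiling, plumbing — every task.
Total fee: 8 + 4 = 12.
No cover costs less than 12.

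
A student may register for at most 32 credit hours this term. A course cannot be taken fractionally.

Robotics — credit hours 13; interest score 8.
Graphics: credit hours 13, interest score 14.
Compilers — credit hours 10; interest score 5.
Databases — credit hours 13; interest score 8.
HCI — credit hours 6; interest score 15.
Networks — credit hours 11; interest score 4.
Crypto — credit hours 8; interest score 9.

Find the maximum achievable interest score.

38

Take Graphics, HCI, and Crypto: credit hours 13 + 6 + 8 = 27 ≤ 32, interest score 14 + 15 + 9 = 38.
No other feasible combination does better.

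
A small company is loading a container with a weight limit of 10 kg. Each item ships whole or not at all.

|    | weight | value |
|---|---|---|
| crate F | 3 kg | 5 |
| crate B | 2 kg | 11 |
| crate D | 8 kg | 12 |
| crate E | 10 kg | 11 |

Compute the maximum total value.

This is a 0-1 knapsack instance.
Allowing fractional choices, the relaxed optimum would be about 23.5, but items are indivisible.
crate B + crate D: weight 2 + 8 = 10 ≤ 10, value 11 + 12 = 23.
crate F + crate B: weight 3 + 2 = 5 ≤ 10, value 5 + 11 = 16.
Best is crate B and crate D with total value 23.

23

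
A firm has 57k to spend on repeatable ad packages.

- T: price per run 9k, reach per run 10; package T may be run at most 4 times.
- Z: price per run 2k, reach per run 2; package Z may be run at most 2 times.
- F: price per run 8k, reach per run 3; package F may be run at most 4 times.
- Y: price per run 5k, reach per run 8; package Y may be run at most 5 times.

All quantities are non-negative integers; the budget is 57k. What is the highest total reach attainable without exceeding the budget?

This is a bounded integer knapsack.
Y has the best ratio (8/5); taking only Y gives at most 5×8 = 40 (stopped by the supply cap of 5).
Mixing does better — 3×T, 2×Z, and 5×Y: price 56 ≤ 57, reach 3·10 + 2·2 + 5·8 = 74.

74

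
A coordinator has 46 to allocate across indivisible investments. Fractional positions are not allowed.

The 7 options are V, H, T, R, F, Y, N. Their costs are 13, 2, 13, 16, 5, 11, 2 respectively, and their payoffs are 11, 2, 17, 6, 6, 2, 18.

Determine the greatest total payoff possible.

56

Allowing fractional choices, the relaxed optimum would be about 58.1, but investments are indivisible.
V + T + F + Y + N: cost 13 + 13 + 5 + 11 + 2 = 44 ≤ 46, payoff 11 + 17 + 6 + 2 + 18 = 54.
V + H + T + F + N: cost 13 + 2 + 13 + 5 + 2 = 35 ≤ 46, payoff 11 + 2 + 17 + 6 + 18 = 54.
V + H + T + F + Y + N: cost 13 + 2 + 13 + 5 + 11 + 2 = 46 ≤ 46, payoff 11 + 2 + 17 + 6 + 2 + 18 = 56.
Best is V, H, T, F, Y, and N with total payoff 56.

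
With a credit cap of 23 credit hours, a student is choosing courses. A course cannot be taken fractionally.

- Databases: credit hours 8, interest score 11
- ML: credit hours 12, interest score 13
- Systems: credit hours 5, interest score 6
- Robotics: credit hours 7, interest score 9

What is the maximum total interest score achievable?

26

Allowing fractional choices, the relaxed optimum would be about 29.2, but courses are indivisible.
ML + Robotics: credit hours 12 + 7 = 19 ≤ 23, interest score 13 + 9 = 22.
Databases + Systems + Robotics: credit hours 8 + 5 + 7 = 20 ≤ 23, interest score 11 + 6 + 9 = 26.
Databases + ML: credit hours 8 + 12 = 20 ≤ 23, interest score 11 + 13 = 24.
Best is Databases, Systems, and Robotics with total interest score 26.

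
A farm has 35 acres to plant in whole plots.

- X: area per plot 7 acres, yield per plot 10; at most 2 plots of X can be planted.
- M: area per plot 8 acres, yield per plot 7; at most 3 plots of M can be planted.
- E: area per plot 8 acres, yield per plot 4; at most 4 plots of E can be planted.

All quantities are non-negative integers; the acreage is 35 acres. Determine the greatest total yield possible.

34

This is a bounded integer knapsack.
2×X and 2×M: area 30 ≤ 35, yield 2·10 + 2·7 = 34.
1×X and 3×M: area 31 ≤ 35, yield 1·10 + 3·7 = 31.
Best is 34.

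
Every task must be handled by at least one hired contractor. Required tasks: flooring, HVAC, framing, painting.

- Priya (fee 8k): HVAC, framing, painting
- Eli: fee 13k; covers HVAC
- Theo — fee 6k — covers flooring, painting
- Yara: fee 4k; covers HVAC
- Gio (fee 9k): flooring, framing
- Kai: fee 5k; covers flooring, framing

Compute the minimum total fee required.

13

Choose Priya and Kai: together they cover flooring, HVAC, framing, painting — every task.
Total fee: 8 + 5 = 13.
No cover costs less than 13.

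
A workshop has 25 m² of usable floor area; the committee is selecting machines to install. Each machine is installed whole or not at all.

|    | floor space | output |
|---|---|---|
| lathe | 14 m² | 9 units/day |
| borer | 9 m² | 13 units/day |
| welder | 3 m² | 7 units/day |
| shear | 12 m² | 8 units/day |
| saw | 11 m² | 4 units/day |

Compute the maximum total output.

Treat it as a binary knapsack problem.
Allowing fractional choices, the relaxed optimum would be about 28.6, but machines are indivisible.
lathe + borer: floor space 14 + 9 = 23 ≤ 25, output 9 + 13 = 22.
borer + welder + saw: floor space 9 + 3 + 11 = 23 ≤ 25, output 13 + 7 + 4 = 24.
borer + welder + shear: floor space 9 + 3 + 12 = 24 ≤ 25, output 13 + 7 + 8 = 28.
Best is borer, welder, and shear with total output 28.

28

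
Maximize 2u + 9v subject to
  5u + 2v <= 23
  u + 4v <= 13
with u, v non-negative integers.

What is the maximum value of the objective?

29

The continuous relaxation peaks at (0, 3.25) with value 29.25; rounding to a feasible lattice point costs some objective.
(u,v)=(1,3): 5·1+2·3=11≤23, 1·1+4·3=13≤13, objective 29.
(u,v)=(0,3): 5·0+2·3=6≤23, 1·0+4·3=12≤13, objective 27.
Maximum is 29 at (u,v)=(1,3).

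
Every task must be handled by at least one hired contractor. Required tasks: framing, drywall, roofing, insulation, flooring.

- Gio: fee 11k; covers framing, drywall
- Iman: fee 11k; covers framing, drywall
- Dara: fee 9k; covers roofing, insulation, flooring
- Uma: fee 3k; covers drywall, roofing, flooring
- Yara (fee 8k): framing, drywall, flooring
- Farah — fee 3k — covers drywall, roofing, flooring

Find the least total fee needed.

Choose Dara and Yara: together they cover framing, drywall, roofing, insulation, flooring — every task.
Total fee: 9 + 8 = 17.

17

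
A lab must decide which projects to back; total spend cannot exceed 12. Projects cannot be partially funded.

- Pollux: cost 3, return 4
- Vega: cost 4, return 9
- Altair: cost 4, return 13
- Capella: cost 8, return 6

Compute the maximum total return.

Allowing fractional choices, the relaxed optimum would be about 26.8, but projects are indivisible.
Vega + Altair: cost 4 + 4 = 8 ≤ 12, return 9 + 13 = 22.
Pollux + Vega + Altair: cost 3 + 4 + 4 = 11 ≤ 12, return 4 + 9 + 13 = 26.
Best is Pollux, Vega, and Altair with total return 26.

26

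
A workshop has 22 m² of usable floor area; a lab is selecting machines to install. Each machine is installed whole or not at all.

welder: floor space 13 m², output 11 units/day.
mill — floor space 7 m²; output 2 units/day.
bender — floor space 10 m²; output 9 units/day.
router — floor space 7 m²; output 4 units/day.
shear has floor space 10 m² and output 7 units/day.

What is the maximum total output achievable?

16

Take bender and shear: floor space 10 + 10 = 20 ≤ 22, output 9 + 7 = 16.
No other feasible combination does better.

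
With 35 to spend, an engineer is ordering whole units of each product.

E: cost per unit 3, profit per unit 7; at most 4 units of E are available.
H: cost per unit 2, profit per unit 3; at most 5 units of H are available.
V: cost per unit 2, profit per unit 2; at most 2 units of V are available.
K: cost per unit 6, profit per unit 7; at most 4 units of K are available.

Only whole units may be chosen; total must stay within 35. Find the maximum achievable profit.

57

Take 4×E, 5×H, and 2×K: cost 34 ≤ 35, profit 4·7 + 5·3 + 2·7 = 57.
E has the best ratio (7/3) and is taken to its limit of 4; remaining capacity is filled optimally with the others.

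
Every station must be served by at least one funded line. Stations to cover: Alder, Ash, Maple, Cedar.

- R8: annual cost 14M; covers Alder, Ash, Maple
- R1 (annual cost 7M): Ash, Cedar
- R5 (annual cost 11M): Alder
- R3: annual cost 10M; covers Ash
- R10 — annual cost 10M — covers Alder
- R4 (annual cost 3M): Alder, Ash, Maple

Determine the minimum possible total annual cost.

10

Choose R1 and R4: together they cover Alder, Ash, Maple, Cedar — every station.
Total annual cost: 7 + 3 = 10.
No cover costs less than 10.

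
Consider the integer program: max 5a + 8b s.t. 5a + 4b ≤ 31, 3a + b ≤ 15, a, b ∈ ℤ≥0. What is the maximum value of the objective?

56

The continuous relaxation peaks at (0, 7.75) with value 62.00; rounding to a feasible lattice point costs some objective.
(a,b)=(0,7): 5·0+4·7=28≤31, 3·0+1·7=7≤15, objective 56.
(a,b)=(1,6): 5·1+4·6=29≤31, 3·1+1·6=9≤15, objective 53.
No feasible integer point exceeds 56.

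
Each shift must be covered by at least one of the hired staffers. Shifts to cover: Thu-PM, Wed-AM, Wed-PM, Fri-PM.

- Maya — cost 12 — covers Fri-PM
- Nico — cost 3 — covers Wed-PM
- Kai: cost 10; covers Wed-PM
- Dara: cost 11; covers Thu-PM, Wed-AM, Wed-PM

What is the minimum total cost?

23

The greedy cost-per-new-shift heuristic would pick Nico, Dara, and Maya for 26, but a cheaper cover exists.
Choose Maya and Dara: together they cover Thu-PM, Wed-AM, Wed-PM, Fri-PM — every shift.
Total cost: 12 + 11 = 23.
No cover costs less than 23.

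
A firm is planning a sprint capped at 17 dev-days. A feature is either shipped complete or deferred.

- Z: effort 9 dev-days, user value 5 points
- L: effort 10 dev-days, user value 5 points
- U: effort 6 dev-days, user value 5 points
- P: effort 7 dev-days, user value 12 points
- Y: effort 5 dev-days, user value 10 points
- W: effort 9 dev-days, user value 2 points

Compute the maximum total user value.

Allowing fractional choices, the relaxed optimum would be about 26.2, but features are indivisible.
P + Y: effort 7 + 5 = 12 ≤ 17, user value 12 + 10 = 22.
U + P: effort 6 + 7 = 13 ≤ 17, user value 5 + 12 = 17.
Z + P: effort 9 + 7 = 16 ≤ 17, user value 5 + 12 = 17.
Best is P and Y with total user value 22.

22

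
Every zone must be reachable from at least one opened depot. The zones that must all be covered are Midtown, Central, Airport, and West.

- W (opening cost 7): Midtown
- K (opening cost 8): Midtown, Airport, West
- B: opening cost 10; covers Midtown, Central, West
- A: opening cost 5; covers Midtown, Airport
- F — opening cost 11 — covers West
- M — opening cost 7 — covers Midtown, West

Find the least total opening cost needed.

Choose B and A: together they cover Midtown, Central, Airport, West — every zone.
Total opening cost: 10 + 5 = 15.

15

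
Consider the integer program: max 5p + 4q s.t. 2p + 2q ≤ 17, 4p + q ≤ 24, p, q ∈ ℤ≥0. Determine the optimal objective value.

Relaxing integrality, the LP optimum is 39.17 at (p,q) = (5.17, 3.33), which is not an integer point.
(p,q)=(5,3): 2·5+2·3=16≤17, 4·5+1·3=23≤24, objective 37.
(p,q)=(4,4): 2·4+2·4=16≤17, 4·4+1·4=20≤24, objective 36.
(p,q)=(5,2): 2·5+2·2=14≤17, 4·5+1·2=22≤24, objective 33.
No feasible integer point exceeds 37.

37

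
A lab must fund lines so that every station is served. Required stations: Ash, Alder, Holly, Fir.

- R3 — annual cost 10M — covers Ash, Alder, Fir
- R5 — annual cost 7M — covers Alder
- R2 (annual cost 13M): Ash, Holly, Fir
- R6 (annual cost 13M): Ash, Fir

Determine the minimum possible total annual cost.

20

The greedy cost-per-new-station heuristic would pick R3 and R2 for 23, but a cheaper cover exists.
Choose R5 and R2: together they cover Ash, Alder, Holly, Fir — every station.
Total annual cost: 7 + 13 = 20.
No cover costs less than 20.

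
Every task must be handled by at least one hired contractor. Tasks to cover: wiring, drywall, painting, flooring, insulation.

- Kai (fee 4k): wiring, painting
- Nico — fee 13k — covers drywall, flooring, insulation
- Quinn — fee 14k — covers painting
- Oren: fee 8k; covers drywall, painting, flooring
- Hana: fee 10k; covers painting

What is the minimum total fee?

Choose Kai and Nico: together they cover wiring, drywall, painting, flooring, insulation — every task.
Total fee: 4 + 13 = 17.

17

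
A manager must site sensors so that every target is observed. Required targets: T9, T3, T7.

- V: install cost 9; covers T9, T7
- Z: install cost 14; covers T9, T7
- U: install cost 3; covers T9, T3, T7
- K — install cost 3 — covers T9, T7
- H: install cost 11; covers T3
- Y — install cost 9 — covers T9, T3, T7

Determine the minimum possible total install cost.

U alone covers T9, T3, T7 — every target.
Total install cost: 3.
No cover costs less than 3.

3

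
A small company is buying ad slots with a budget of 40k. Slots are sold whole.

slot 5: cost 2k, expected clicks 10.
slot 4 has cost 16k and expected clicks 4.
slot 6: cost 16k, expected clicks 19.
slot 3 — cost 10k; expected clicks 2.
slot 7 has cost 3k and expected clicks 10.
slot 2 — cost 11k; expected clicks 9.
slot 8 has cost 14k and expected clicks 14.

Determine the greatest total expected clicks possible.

Take slot 5, slot 6, slot 7, and slot 8: cost 2 + 16 + 3 + 14 = 35 ≤ 40, expected clicks 10 + 19 + 10 + 14 = 53.
No other feasible combination does better.

53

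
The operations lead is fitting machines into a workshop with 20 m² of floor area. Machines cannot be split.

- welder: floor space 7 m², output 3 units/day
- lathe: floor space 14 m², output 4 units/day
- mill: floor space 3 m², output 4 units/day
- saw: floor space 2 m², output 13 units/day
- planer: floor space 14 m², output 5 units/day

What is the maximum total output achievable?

Take mill, saw, and planer: floor space 3 + 2 + 14 = 19 ≤ 20, output 4 + 13 + 5 = 22.
No other feasible combination does better.

22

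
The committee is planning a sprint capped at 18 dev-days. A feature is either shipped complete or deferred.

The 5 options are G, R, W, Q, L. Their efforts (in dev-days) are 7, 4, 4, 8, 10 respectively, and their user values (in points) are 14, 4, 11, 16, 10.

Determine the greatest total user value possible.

Allowing fractional choices, the relaxed optimum would be about 39.0, but features are indivisible.
R + W + Q: effort 4 + 4 + 8 = 16 ≤ 18, user value 4 + 11 + 16 = 31.
G + R + W: effort 7 + 4 + 4 = 15 ≤ 18, user value 14 + 4 + 11 = 29.
G + Q: effort 7 + 8 = 15 ≤ 18, user value 14 + 16 = 30.
Best is R, W, and Q with total user value 31.

31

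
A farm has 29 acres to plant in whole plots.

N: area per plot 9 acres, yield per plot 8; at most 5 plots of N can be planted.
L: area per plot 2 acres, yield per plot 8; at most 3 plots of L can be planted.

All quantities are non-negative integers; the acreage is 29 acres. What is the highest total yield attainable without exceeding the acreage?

40

L has the best ratio (8/2); taking only L gives at most 3×8 = 24 (stopped by the supply cap of 3).
Mixing does better — 2×N and 3×L: area 24 ≤ 29, yield 2·8 + 3·8 = 40.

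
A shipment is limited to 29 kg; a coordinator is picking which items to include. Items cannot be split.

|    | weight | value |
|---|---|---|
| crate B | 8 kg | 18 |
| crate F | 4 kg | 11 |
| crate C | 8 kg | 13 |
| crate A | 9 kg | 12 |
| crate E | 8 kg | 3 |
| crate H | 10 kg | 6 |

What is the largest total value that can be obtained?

Take crate B, crate F, crate C, and crate A: weight 8 + 4 + 8 + 9 = 29 ≤ 29, value 18 + 11 + 13 + 12 = 54.
No other feasible combination does better.

54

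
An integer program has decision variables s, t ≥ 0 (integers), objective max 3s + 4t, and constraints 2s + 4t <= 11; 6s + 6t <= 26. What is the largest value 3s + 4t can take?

13

Relaxing integrality, the LP optimum is 14.17 at (s,t) = (3.17, 1.17), which is not an integer point.
(s,t)=(3,1): 2·3+4·1=10≤11, 6·3+6·1=24≤26, objective 13.
(s,t)=(4,0): 2·4+4·0=8≤11, 6·4+6·0=24≤26, objective 12.
(s,t)=(2,1): 2·2+4·1=8≤11, 6·2+6·1=18≤26, objective 10.
The best lattice point is (3,1), giving 13.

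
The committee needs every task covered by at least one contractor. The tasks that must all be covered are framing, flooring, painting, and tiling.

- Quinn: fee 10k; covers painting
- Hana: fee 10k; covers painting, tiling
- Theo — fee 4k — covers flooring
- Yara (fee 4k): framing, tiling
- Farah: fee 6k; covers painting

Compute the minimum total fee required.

14

Choose Theo, Yara, and Farah: together they cover framing, flooring, painting, tiling — every task.
Total fee: 4 + 4 + 6 = 14.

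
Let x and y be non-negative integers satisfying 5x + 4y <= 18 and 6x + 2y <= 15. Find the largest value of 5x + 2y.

12

(x,y)=(2,1) is feasible, giving 12.
(x,y)=(1,3) is feasible, giving 11.
(x,y)=(2,0) is feasible, giving 10.
Maximum is 12 at (x,y)=(2,1).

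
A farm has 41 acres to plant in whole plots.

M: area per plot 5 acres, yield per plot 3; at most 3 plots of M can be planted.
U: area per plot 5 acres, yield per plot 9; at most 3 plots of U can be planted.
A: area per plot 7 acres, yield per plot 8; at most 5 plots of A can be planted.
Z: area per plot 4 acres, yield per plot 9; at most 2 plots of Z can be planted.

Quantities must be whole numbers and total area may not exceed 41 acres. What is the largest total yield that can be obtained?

Z has the best ratio (9/4); taking only Z gives at most 2×9 = 18 (stopped by the supply cap of 2).
Mixing does better — 3×U, 2×A, and 2×Z: area 37 ≤ 41, yield 3·9 + 2·8 + 2·9 = 61.

61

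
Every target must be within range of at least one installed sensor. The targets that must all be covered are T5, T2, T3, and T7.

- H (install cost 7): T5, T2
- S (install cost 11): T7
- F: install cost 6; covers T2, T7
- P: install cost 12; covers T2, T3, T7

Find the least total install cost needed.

19

Choose H and P: together they cover T5, T2, T3, T7 — every target.
Total install cost: 7 + 12 = 19.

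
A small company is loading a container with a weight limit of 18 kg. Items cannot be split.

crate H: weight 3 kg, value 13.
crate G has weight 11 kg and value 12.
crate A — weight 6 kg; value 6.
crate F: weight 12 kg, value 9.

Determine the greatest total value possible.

Take crate H and crate G: weight 3 + 11 = 14 ≤ 18, value 13 + 12 = 25.
No other feasible combination does better.

25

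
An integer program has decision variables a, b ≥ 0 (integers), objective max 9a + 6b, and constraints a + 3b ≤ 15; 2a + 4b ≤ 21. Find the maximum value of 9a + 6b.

Relaxing integrality, the LP optimum is 94.50 at (a,b) = (10.5, 0), which is not an integer point.
(a,b)=(10,0): 1·10+3·0=10≤15, 2·10+4·0=20≤21, objective 90.
(a,b)=(9,0): 1·9+3·0=9≤15, 2·9+4·0=18≤21, objective 81.
The best lattice point is (10,0), giving 90.

90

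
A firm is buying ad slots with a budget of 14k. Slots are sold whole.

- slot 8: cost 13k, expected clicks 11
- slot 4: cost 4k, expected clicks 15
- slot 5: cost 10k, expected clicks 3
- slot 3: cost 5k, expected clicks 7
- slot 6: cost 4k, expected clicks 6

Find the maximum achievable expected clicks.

28

Treat it as a binary knapsack problem.
Allowing fractional choices, the relaxed optimum would be about 28.8, but ad slots are indivisible.
slot 4 + slot 3: cost 4 + 5 = 9 ≤ 14, expected clicks 15 + 7 = 22.
slot 4 + slot 3 + slot 6: cost 4 + 5 + 4 = 13 ≤ 14, expected clicks 15 + 7 + 6 = 28.
slot 4 + slot 6: cost 4 + 4 = 8 ≤ 14, expected clicks 15 + 6 = 21.
Best is slot 4, slot 3, and slot 6 with total expected clicks 28.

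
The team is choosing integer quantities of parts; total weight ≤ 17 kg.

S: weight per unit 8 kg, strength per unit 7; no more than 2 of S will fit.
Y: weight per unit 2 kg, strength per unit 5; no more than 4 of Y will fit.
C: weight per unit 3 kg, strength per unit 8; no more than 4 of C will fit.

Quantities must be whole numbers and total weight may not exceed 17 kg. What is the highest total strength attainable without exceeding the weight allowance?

44

C has the best ratio (8/3); taking only C gives at most 4×8 = 32 (stopped by the supply cap of 4).
Mixing does better — 4×Y and 3×C: weight 17 ≤ 17, strength 4·5 + 3·8 = 44.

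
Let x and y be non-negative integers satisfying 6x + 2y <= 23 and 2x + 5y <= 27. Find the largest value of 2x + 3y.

Relaxing integrality, the LP optimum is 18.08 at (x,y) = (2.35, 4.46), which is not an integer point.
(x,y)=(1,5): 6·1+2·5=16≤23, 2·1+5·5=27≤27, objective 17.
(x,y)=(2,4): 6·2+2·4=20≤23, 2·2+5·4=24≤27, objective 16.
(x,y)=(0,5): 6·0+2·5=10≤23, 2·0+5·5=25≤27, objective 15.
Maximum is 17 at (x,y)=(1,5).

17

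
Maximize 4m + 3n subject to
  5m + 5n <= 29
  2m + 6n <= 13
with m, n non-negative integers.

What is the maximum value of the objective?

Relaxing integrality, the LP optimum is 23.20 at (m,n) = (5.8, 0), which is not an integer point.
(m,n)=(5,0) is feasible, giving 20.
(m,n)=(4,0) is feasible, giving 16.
The best lattice point is (5,0), giving 20.

20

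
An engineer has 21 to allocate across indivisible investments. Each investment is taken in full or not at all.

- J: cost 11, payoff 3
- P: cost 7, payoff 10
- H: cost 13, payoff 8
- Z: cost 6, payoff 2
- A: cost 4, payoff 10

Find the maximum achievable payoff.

22

Allowing fractional choices, the relaxed optimum would be about 26.2, but investments are indivisible.
P + Z + A: cost 7 + 6 + 4 = 17 ≤ 21, payoff 10 + 2 + 10 = 22.
P + A: cost 7 + 4 = 11 ≤ 21, payoff 10 + 10 = 20.
H + A: cost 13 + 4 = 17 ≤ 21, payoff 8 + 10 = 18.
Best is P, Z, and A with total payoff 22.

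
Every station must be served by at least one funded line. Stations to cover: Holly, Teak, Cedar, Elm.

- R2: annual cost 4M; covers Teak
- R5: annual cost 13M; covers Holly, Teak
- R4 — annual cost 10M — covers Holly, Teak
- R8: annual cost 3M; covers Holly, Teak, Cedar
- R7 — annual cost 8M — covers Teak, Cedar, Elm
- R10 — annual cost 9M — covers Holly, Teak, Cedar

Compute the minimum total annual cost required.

11

Choose R8 and R7: together they cover Holly, Teak, Cedar, Elm — every station.
Total annual cost: 3 + 8 = 11.
No cover costs less than 11.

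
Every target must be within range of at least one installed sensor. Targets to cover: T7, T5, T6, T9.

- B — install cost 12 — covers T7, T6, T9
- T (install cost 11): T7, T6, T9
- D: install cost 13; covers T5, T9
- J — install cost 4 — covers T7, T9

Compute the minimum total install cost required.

The greedy cost-per-new-target heuristic would pick J, T, and D for 28, but a cheaper cover exists.
Choose T and D: together they cover T7, T5, T6, T9 — every target.
Total install cost: 11 + 13 = 24.
No cover costs less than 24.

24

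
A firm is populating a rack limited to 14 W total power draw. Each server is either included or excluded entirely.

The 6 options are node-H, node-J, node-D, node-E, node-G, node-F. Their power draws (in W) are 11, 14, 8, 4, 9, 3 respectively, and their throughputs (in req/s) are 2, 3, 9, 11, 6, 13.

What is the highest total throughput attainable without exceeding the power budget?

This is a 0-1 knapsack instance.
Allowing fractional choices, the relaxed optimum would be about 31.9, but servers are indivisible.
node-D + node-E: power draw 8 + 4 = 12 ≤ 14, throughput 9 + 11 = 20.
node-D + node-F: power draw 8 + 3 = 11 ≤ 14, throughput 9 + 13 = 22.
node-E + node-F: power draw 4 + 3 = 7 ≤ 14, throughput 11 + 13 = 24.
Best is node-E and node-F with total throughput 24.

24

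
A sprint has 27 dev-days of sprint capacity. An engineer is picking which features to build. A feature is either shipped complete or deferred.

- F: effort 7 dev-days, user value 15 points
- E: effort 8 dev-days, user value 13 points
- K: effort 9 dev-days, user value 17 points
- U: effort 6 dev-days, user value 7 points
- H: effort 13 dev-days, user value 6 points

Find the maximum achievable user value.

This is an integer program with binary decision variables.
Allowing fractional choices, the relaxed optimum would be about 48.5, but features are indivisible.
F + K + U: effort 7 + 9 + 6 = 22 ≤ 27, user value 15 + 17 + 7 = 39.
E + K + U: effort 8 + 9 + 6 = 23 ≤ 27, user value 13 + 17 + 7 = 37.
F + E + K: effort 7 + 8 + 9 = 24 ≤ 27, user value 15 + 13 + 17 = 45.
Best is F, E, and K with total user value 45.

45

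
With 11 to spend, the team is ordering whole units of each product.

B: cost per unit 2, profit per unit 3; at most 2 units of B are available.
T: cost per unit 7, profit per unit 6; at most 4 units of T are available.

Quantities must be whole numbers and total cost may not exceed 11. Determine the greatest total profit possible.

12

2×B and 1×T: cost 11 ≤ 11, profit 2·3 + 1·6 = 12.
1×B and 1×T: cost 9 ≤ 11, profit 1·3 + 1·6 = 9.
Best is 12.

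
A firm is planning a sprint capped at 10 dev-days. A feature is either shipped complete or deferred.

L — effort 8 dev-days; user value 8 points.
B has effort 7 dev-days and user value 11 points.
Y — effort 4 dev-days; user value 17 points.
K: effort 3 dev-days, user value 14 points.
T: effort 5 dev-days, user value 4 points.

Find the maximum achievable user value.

31

Take Y and K: effort 4 + 3 = 7 ≤ 10, user value 17 + 14 = 31.
No other feasible combination does better.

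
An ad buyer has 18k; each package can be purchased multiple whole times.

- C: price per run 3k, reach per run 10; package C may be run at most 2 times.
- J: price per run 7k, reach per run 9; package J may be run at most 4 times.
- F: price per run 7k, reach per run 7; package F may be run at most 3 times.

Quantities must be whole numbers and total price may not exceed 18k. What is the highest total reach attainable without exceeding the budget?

29

C has the best ratio (10/3); taking only C gives at most 2×10 = 20 (stopped by the supply cap of 2).
Mixing does better — 2×C and 1×J: price 13 ≤ 18, reach 2·10 + 1·9 = 29.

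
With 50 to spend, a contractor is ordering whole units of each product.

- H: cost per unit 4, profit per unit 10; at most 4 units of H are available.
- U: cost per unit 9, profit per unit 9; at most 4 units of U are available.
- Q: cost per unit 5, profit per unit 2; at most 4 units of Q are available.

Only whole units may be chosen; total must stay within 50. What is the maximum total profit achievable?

69

H has the best ratio (10/4); taking only H gives at most 4×10 = 40 (stopped by the supply cap of 4).
Mixing does better — 4×H, 3×U, and 1×Q: cost 48 ≤ 50, profit 4·10 + 3·9 + 1·2 = 69.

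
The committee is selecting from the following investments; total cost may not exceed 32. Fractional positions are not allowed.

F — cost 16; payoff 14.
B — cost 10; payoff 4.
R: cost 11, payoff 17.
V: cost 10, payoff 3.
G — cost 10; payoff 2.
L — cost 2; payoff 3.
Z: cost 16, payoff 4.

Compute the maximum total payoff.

34

Allowing fractional choices, the relaxed optimum would be about 35.2, but investments are indivisible.
F + R: cost 16 + 11 = 27 ≤ 32, payoff 14 + 17 = 31.
F + R + L: cost 16 + 11 + 2 = 29 ≤ 32, payoff 14 + 17 + 3 = 34.
Best is F, R, and L with total payoff 34.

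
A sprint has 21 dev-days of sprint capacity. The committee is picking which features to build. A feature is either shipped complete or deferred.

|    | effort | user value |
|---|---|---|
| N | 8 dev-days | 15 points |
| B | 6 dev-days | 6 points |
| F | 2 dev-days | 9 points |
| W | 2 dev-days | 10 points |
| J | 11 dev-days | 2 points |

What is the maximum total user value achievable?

40

Take N, B, F, and W: effort 8 + 6 + 2 + 2 = 18 ≤ 21, user value 15 + 6 + 9 + 10 = 40.
No other feasible combination does better.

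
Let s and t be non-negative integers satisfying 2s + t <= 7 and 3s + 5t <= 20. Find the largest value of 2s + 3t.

The continuous relaxation peaks at (2.14, 2.71) with value 12.43; rounding to a feasible lattice point costs some objective.
(s,t)=(0,4): 2·0+1·4=4≤7, 3·0+5·4=20≤20, objective 12.
(s,t)=(1,3): 2·1+1·3=5≤7, 3·1+5·3=18≤20, objective 11.
(s,t)=(2,2): 2·2+1·2=6≤7, 3·2+5·2=16≤20, objective 10.
(s,t)=(3,1): 2·3+1·1=7≤7, 3·3+5·1=14≤20, objective 9.
The best lattice point is (0,4), giving 12.

12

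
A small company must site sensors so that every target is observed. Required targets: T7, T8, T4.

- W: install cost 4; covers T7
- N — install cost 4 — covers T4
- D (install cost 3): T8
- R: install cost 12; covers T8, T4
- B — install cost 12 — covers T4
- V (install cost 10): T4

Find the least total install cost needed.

11

Choose W, N, and D: together they cover T7, T8, T4 — every target.
Total install cost: 4 + 4 + 3 = 11.
No cover costs less than 11.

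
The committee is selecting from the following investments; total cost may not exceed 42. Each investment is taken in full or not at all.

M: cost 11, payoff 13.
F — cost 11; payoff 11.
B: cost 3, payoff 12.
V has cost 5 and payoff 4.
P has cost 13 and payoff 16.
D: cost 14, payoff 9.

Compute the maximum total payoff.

This is an integer program with binary decision variables.
Allowing fractional choices, the relaxed optimum would be about 55.2, but investments are indivisible.
M + F + B + P: cost 11 + 11 + 3 + 13 = 38 ≤ 42, payoff 13 + 11 + 12 + 16 = 52.
M + B + P + D: cost 11 + 3 + 13 + 14 = 41 ≤ 42, payoff 13 + 12 + 16 + 9 = 50.
Best is M, F, B, and P with total payoff 52.

52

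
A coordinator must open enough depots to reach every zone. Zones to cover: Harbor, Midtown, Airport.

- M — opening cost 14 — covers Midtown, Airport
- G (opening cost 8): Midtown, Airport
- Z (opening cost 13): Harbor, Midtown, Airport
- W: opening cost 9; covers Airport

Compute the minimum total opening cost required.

13

The greedy cost-per-new-zone heuristic would pick G and Z for 21, but a cheaper cover exists.
Z alone covers Harbor, Midtown, Airport — every zone.
Total opening cost: 13.
No cover costs less than 13.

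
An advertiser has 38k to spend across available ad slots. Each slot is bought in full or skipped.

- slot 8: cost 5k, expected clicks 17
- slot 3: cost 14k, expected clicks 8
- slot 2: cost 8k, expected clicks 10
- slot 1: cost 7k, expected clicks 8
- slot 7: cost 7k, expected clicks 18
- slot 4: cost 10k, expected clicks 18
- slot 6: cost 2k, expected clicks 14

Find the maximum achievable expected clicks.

77

slot 8 + slot 2 + slot 7 + slot 4 + slot 6: cost 5 + 8 + 7 + 10 + 2 = 32 ≤ 38, expected clicks 17 + 10 + 18 + 18 + 14 = 77.
slot 8 + slot 1 + slot 7 + slot 4 + slot 6: cost 5 + 7 + 7 + 10 + 2 = 31 ≤ 38, expected clicks 17 + 8 + 18 + 18 + 14 = 75.
slot 8 + slot 3 + slot 7 + slot 4 + slot 6: cost 5 + 14 + 7 + 10 + 2 = 38 ≤ 38, expected clicks 17 + 8 + 18 + 18 + 14 = 75.
Best is slot 8, slot 2, slot 7, slot 4, and slot 6 with total expected clicks 77.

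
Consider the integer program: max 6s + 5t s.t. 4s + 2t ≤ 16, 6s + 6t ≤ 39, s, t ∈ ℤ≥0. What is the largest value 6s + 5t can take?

The continuous relaxation peaks at (1.5, 5) with value 34.00; rounding to a feasible lattice point costs some objective.
(s,t)=(2,4): 4·2+2·4=16≤16, 6·2+6·4=36≤39, objective 32.
(s,t)=(1,5): 4·1+2·5=14≤16, 6·1+6·5=36≤39, objective 31.
(s,t)=(0,6): 4·0+2·6=12≤16, 6·0+6·6=36≤39, objective 30.
No feasible integer point exceeds 32.

32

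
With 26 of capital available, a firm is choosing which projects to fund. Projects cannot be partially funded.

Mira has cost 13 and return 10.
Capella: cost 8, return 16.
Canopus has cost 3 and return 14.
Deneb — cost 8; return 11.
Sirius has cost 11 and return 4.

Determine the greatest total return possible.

41

Allowing fractional choices, the relaxed optimum would be about 46.4, but projects are indivisible.
Capella + Canopus + Deneb: cost 8 + 3 + 8 = 19 ≤ 26, return 16 + 14 + 11 = 41.
Mira + Canopus + Deneb: cost 13 + 3 + 8 = 24 ≤ 26, return 10 + 14 + 11 = 35.
Mira + Capella + Canopus: cost 13 + 8 + 3 = 24 ≤ 26, return 10 + 16 + 14 = 40.
Best is Capella, Canopus, and Deneb with total return 41.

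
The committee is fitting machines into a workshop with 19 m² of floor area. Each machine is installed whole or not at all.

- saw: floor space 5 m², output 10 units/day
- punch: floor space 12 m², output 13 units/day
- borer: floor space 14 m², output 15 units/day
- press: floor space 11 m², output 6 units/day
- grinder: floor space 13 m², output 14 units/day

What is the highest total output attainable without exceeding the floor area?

25

This is a 0-1 knapsack instance.
Allowing fractional choices, the relaxed optimum would be about 25.2, but machines are indivisible.
saw + grinder: floor space 5 + 13 = 18 ≤ 19, output 10 + 14 = 24.
saw + borer: floor space 5 + 14 = 19 ≤ 19, output 10 + 15 = 25.
saw + punch: floor space 5 + 12 = 17 ≤ 19, output 10 + 13 = 23.
Best is saw and borer with total output 25.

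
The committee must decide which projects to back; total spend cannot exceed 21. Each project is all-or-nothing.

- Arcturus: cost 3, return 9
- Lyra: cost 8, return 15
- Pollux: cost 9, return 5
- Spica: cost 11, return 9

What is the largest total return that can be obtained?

29

Allowing fractional choices, the relaxed optimum would be about 32.2, but projects are indivisible.
Arcturus + Lyra + Pollux: cost 3 + 8 + 9 = 20 ≤ 21, return 9 + 15 + 5 = 29.
Arcturus + Lyra: cost 3 + 8 = 11 ≤ 21, return 9 + 15 = 24.
Lyra + Spica: cost 8 + 11 = 19 ≤ 21, return 15 + 9 = 24.
Best is Arcturus, Lyra, and Pollux with total return 29.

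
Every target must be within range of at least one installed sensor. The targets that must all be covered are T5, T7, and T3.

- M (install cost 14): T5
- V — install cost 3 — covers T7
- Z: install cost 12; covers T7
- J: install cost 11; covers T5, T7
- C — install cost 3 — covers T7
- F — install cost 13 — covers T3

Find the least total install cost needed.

24

The greedy cost-per-new-target heuristic would pick V, J, and F for 27, but a cheaper cover exists.
Choose J and F: together they cover T5, T7, T3 — every target.
Total install cost: 11 + 13 = 24.
No cover costs less than 24.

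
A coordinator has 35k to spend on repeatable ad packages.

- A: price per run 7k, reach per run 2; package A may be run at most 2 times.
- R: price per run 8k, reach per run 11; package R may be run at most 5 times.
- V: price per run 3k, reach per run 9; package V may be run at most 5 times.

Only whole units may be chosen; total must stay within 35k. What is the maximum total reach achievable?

This is a bounded integer knapsack.
V has the best ratio (9/3); taking only V gives at most 5×9 = 45 (stopped by the supply cap of 5).
Mixing does better — 2×R and 5×V: price 31 ≤ 35, reach 2·11 + 5·9 = 67.

67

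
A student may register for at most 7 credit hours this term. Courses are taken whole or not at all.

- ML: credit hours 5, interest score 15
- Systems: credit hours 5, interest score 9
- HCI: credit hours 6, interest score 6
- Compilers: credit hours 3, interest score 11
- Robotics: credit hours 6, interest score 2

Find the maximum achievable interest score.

This is an integer program with binary decision variables.
Allowing fractional choices, the relaxed optimum would be about 23.0, but courses are indivisible.
ML: credit hours 5 ≤ 7, interest score 15.
Compilers: credit hours 3 ≤ 7, interest score 11.
Systems: credit hours 5 ≤ 7, interest score 9.
Best is ML with total interest score 15.

15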